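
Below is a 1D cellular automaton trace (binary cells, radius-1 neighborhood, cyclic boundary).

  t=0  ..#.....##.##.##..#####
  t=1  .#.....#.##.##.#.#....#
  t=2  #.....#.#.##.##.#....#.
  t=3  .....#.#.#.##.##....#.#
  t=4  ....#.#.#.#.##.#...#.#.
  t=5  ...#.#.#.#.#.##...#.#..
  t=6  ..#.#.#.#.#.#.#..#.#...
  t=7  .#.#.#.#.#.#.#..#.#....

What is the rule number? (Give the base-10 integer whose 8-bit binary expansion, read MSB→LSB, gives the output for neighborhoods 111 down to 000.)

  ###|.  b7=0 t=0,i=19
  ##.|#  b6=1 t=0,i=9
  #.#|#  b5=1 t=0,i=10
  #..|.  b4=0 t=0,i=0
  .##|.  b3=0 t=0,i=8
  .#.|.  b2=0 t=0,i=2
  ..#|#  b1=1 t=0,i=1
  ...|.  b0=0 t=0,i=4
  bits 01100010 = 98

98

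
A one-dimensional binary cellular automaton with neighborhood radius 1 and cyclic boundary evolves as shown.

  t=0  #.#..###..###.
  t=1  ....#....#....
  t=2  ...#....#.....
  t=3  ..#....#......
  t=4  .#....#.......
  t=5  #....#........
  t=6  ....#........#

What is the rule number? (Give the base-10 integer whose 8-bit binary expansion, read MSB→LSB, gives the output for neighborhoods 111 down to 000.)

  nb ###: next=.  (t=0,i=6, bit7=0)
  nb ##.: next=.  (t=0,i=7, bit6=0)
  nb #.#: next=.  (t=0,i=1, bit5=0)
  nb #..: next=.  (t=0,i=3, bit4=0)
  nb .##: next=.  (t=0,i=5, bit3=0)
  nb .#.: next=.  (t=0,i=0, bit2=0)
  nb ..#: next=#  (t=0,i=4, bit1=1)
  nb ...: next=.  (t=1,i=0, bit0=0)
  bits 00000010 = 2

2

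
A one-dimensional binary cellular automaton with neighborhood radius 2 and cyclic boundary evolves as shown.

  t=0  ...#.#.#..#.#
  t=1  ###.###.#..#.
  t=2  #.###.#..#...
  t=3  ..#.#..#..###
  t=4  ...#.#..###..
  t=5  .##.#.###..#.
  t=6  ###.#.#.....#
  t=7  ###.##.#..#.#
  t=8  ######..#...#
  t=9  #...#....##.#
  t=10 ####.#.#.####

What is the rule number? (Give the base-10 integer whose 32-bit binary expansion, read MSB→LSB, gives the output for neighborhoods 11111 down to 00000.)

  [31] ##### => .  t=8,i=1
  [30] ####. => #  t=6,i=1
  [29] ###.# => #  t=1,i=2
  [28] ###.. => .  t=3,i=12
  [27] ##.## => #  t=1,i=3
  [26] ##.#. => .  t=1,i=7
  [25] ##..# => .  t=3,i=0
  [24] ##... => #  t=4,i=11
  [23] #.### => #  t=1,i=0
  [22] #.##. => #  t=7,i=4
  [21] #.#.# => #  t=0,i=5
  [20] #.#.. => .  t=0,i=7
  [19] #..## => #  t=3,i=9
  [18] #..#. => .  t=0,i=9
  [17] #...# => #  t=0,i=1
  [16] #.... => .  t=4,i=12
  [15] .#### => #  t=6,i=0
  [14] .###. => .  t=1,i=1
  [13] .##.# => #  t=5,i=2
  [12] .##.. => #  t=9,i=0
  [11] .#.## => .  t=1,i=12
  [10] .#.#. => #  t=0,i=4
  [9] .#..# => #  t=0,i=8
  [8] .#... => #  t=0,i=0
  [7] ..### => #  t=3,i=10
  [6] ..##. => #  t=5,i=1
  [5] ..#.# => .  t=0,i=3
  [4] ..#.. => .  t=2,i=9
  [3] ...## => .  t=6,i=11
  [2] ...#. => #  t=0,i=2
  [1] ....# => #  t=4,i=1
  [0] ..... => .  t=4,i=0
  bits 01101001111010101011011111000110 = 1776990150

1776990150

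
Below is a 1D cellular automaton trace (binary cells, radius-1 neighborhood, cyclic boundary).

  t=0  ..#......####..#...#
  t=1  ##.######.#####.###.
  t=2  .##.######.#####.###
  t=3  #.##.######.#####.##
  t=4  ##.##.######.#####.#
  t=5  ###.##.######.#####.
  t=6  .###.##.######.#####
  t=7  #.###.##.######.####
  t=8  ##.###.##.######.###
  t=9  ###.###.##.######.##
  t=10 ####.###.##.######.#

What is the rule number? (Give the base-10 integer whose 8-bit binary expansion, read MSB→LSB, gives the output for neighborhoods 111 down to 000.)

243

  nb ###: next=#  (t=0,i=10, bit7=1)
  nb ##.: next=#  (t=0,i=12, bit6=1)
  nb #.#: next=#  (t=1,i=2, bit5=1)
  nb #..: next=#  (t=0,i=0, bit4=1)
  nb .##: next=.  (t=0,i=9, bit3=0)
  nb .#.: next=.  (t=0,i=2, bit2=0)
  nb ..#: next=#  (t=0,i=1, bit1=1)
  nb ...: next=#  (t=0,i=4, bit0=1)
  bits 11110011 = 243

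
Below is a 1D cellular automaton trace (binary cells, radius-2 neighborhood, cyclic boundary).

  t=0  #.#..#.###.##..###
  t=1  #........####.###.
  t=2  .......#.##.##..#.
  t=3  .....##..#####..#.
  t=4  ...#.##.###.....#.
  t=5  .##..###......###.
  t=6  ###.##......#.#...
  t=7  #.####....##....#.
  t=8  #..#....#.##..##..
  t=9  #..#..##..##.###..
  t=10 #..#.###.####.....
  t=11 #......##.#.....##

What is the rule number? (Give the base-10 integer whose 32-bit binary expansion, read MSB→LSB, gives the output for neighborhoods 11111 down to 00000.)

  nb #####: next=.  (t=3,i=11, bit31=0)
  nb ####.: next=.  (t=0,i=17, bit30=0)
  nb ###.#: next=#  (t=0,i=0, bit29=1)
  nb ###..: next=.  (t=3,i=13, bit28=0)
  nb ##.##: next=#  (t=0,i=10, bit27=1)
  nb ##.#.: next=.  (t=0,i=1, bit26=0)
  nb ##..#: next=.  (t=0,i=13, bit25=0)
  nb ##...: next=.  (t=4,i=11, bit24=0)
  nb #.###: next=.  (t=0,i=7, bit23=0)
  nb #.##.: next=#  (t=0,i=11, bit22=1)
  nb #.#.#: next=#  (t=7,i=0, bit21=1)
  nb #.#..: next=.  (t=0,i=2, bit20=0)
  nb #..##: next=#  (t=0,i=14, bit19=1)
  nb #..#.: next=.  (t=0,i=4, bit18=0)
  nb #...#: next=#  (t=6,i=16, bit17=1)
  nb #....: next=.  (t=1,i=2, bit16=0)
  nb .####: next=#  (t=0,i=16, bit15=1)
  nb .###.: next=.  (t=0,i=8, bit14=0)
  nb .##.#: next=#  (t=2,i=10, bit13=1)
  nb .##..: next=#  (t=0,i=12, bit12=1)
  nb .#.##: next=.  (t=0,i=6, bit11=0)
  nb .#.#.: next=.  (t=6,i=13, bit10=0)
  nb .#..#: next=.  (t=0,i=3, bit9=0)
  nb .#...: next=.  (t=1,i=1, bit8=0)
  nb ..###: next=#  (t=0,i=15, bit7=1)
  nb ..##.: next=#  (t=3,i=5, bit6=1)
  nb ..#.#: next=.  (t=0,i=5, bit5=0)
  nb ..#..: next=#  (t=2,i=16, bit4=1)
  nb ...##: next=.  (t=1,i=8, bit3=0)
  nb ...#.: next=#  (t=2,i=6, bit2=1)
  nb ....#: next=#  (t=1,i=7, bit1=1)
  nb .....: next=.  (t=1,i=3, bit0=0)
  bits 00101000011010101011000011010110 = 678080726

678080726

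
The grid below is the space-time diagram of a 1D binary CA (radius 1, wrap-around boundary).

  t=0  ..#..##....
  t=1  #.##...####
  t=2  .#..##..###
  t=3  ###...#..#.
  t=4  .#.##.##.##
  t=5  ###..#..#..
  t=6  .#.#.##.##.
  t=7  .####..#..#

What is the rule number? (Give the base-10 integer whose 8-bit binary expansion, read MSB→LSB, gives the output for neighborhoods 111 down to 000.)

181

  ### -> #   bit 7 = 1  t=1,i=8
  ##. -> .   bit 6 = 0  t=0,i=6
  #.# -> #   bit 5 = 1  t=1,i=1
  #.. -> #   bit 4 = 1  t=0,i=3
  .## -> .   bit 3 = 0  t=0,i=5
  .#. -> #   bit 2 = 1  t=0,i=2
  ..# -> .   bit 1 = 0  t=0,i=1
  ... -> #   bit 0 = 1  t=0,i=0
  bits 10110101 = 181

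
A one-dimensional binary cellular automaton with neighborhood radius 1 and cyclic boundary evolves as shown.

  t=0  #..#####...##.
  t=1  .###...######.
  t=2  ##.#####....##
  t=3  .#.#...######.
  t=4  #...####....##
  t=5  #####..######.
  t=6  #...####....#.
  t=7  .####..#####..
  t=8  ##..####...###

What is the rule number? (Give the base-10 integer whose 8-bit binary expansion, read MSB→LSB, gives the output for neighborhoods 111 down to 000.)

  ### -> .   bit 7 = 0  t=0,i=4
  ##. -> #   bit 6 = 1  t=0,i=7
  #.# -> .   bit 5 = 0  t=0,i=13
  #.. -> #   bit 4 = 1  t=0,i=1
  .## -> #   bit 3 = 1  t=0,i=3
  .#. -> .   bit 2 = 0  t=0,i=0
  ..# -> #   bit 1 = 1  t=0,i=2
  ... -> #   bit 0 = 1  t=0,i=9
  bits 01011011 = 91

91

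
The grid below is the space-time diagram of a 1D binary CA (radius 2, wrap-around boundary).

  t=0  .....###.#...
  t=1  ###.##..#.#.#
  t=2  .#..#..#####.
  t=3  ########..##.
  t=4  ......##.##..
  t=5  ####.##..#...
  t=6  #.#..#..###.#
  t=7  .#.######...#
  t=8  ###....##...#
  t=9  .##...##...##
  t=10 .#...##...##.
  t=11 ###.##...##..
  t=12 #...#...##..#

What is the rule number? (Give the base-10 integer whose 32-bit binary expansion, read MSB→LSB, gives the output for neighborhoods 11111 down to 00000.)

1416368121

  ##### -> .   bit 31 = 0  t=2,i=9
  ####. -> #   bit 30 = 1  t=1,i=1
  ###.# -> .   bit 29 = 0  t=0,i=7
  ###.. -> #   bit 28 = 1  t=2,i=11
  ##.## -> .   bit 27 = 0  t=1,i=3
  ##.#. -> #   bit 26 = 1  t=0,i=8
  ##..# -> .   bit 25 = 0  t=1,i=6
  ##... -> .   bit 24 = 0  t=4,i=11
  #.### -> .   bit 23 = 0  t=1,i=12
  #.##. -> #   bit 22 = 1  t=1,i=4
  #.#.# -> #   bit 21 = 1  t=1,i=10
  #.#.. -> .   bit 20 = 0  t=0,i=9
  #..## -> #   bit 19 = 1  t=2,i=6
  #..#. -> #   bit 18 = 1  t=1,i=7
  #...# -> .   bit 17 = 0  t=5,i=11
  #.... -> .   bit 16 = 0  t=0,i=11
  .#### -> .   bit 15 = 0  t=1,i=0
  .###. -> .   bit 14 = 0  t=0,i=6
  .##.# -> .   bit 13 = 0  t=3,i=11
  .##.. -> .   bit 12 = 0  t=1,i=5
  .#.## -> #   bit 11 = 1  t=1,i=11
  .#.#. -> #   bit 10 = 1  t=1,i=9
  .#..# -> #   bit 9 = 1  t=2,i=2
  .#... -> #   bit 8 = 1  t=0,i=10
  ..### -> #   bit 7 = 1  t=0,i=5
  ..##. -> #   bit 6 = 1  t=3,i=10
  ..#.# -> #   bit 5 = 1  t=1,i=8
  ..#.. -> #   bit 4 = 1  t=2,i=1
  ...## -> #   bit 3 = 1  t=0,i=4
  ...#. -> .   bit 2 = 0  t=7,i=11
  ....# -> .   bit 1 = 0  t=0,i=3
  ..... -> #   bit 0 = 1  t=0,i=0
  bits 01010100011011000000111111111001 = 1416368121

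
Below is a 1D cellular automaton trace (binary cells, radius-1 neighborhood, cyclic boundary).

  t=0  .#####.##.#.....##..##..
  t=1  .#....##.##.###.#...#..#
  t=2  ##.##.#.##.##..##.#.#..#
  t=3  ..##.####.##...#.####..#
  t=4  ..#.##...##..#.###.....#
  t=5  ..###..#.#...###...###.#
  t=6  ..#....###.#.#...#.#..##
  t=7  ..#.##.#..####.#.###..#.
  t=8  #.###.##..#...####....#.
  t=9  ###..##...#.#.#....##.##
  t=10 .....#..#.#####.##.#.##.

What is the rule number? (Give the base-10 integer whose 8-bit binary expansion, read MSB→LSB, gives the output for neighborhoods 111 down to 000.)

45

  ### -> .   bit 7 = 0  t=0,i=2
  ##. -> .   bit 6 = 0  t=0,i=5
  #.# -> #   bit 5 = 1  t=0,i=6
  #.. -> .   bit 4 = 0  t=0,i=11
  .## -> #   bit 3 = 1  t=0,i=1
  .#. -> #   bit 2 = 1  t=0,i=10
  ..# -> .   bit 1 = 0  t=0,i=0
  ... -> #   bit 0 = 1  t=0,i=12
  bits 00101101 = 45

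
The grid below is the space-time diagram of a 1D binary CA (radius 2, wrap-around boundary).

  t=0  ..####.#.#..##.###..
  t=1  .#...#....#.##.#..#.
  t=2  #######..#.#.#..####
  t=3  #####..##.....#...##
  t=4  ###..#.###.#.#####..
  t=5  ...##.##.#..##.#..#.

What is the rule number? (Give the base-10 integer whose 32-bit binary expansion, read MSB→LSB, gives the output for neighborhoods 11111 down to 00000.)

2743483229

  [31] ##### => #  t=2,i=0
  [30] ####. => .  t=0,i=4
  [29] ###.# => #  t=0,i=5
  [28] ###.. => .  t=0,i=17
  [27] ##.## => .  t=0,i=14
  [26] ##.#. => .  t=0,i=6
  [25] ##..# => #  t=2,i=7
  [24] ##... => #  t=0,i=18
  [23] #.### => #  t=0,i=15
  [22] #.##. => .  t=1,i=12
  [21] #.#.# => .  t=0,i=7
  [20] #.#.. => .  t=0,i=9
  [19] #..## => .  t=0,i=11
  [18] #..#. => #  t=1,i=0
  [17] #...# => #  t=1,i=3
  [16] #.... => .  t=0,i=19
  [15] .#### => .  t=0,i=3
  [14] .###. => .  t=0,i=16
  [13] .##.# => #  t=0,i=13
  [12] .##.. => #  t=3,i=8
  [11] .#.## => #  t=1,i=11
  [10] .#.#. => .  t=0,i=8
  [9] .#..# => #  t=0,i=10
  [8] .#... => #  t=1,i=2
  [7] ..### => .  t=0,i=2
  [6] ..##. => #  t=0,i=12
  [5] ..#.# => .  t=1,i=10
  [4] ..#.. => #  t=1,i=1
  [3] ...## => #  t=0,i=1
  [2] ...#. => #  t=1,i=4
  [1] ....# => .  t=0,i=0
  [0] ..... => #  t=3,i=11
  bits 10100011100001100011101101011101 = 2743483229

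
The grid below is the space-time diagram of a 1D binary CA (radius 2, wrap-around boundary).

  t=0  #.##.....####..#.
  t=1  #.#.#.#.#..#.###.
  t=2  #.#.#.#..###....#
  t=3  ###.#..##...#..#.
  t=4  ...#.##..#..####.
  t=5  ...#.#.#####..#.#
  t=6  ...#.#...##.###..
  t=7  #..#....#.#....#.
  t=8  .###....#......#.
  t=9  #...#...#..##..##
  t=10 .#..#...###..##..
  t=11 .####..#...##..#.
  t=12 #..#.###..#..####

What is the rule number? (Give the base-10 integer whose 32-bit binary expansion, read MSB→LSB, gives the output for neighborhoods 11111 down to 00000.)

  [31] ##### => #  t=5,i=9
  [30] ####. => #  t=0,i=11
  [29] ###.# => .  t=1,i=15
  [28] ###.. => .  t=0,i=12
  [27] ##.## => .  t=6,i=11
  [26] ##.#. => #  t=1,i=16
  [25] ##..# => #  t=0,i=13
  [24] ##... => #  t=0,i=4
  [23] #.### => .  t=1,i=13
  [22] #.##. => #  t=0,i=2
  [21] #.#.# => #  t=0,i=0
  [20] #.#.. => .  t=1,i=8
  [19] #..## => #  t=2,i=8
  [18] #..#. => #  t=0,i=14
  [17] #...# => .  t=3,i=10
  [16] #.... => .  t=0,i=5
  [15] .#### => .  t=0,i=10
  [14] .###. => .  t=1,i=14
  [13] .##.# => #  t=2,i=0
  [12] .##.. => .  t=0,i=3
  [11] .#.## => .  t=0,i=1
  [10] .#.#. => .  t=0,i=16
  [9] .#..# => #  t=1,i=9
  [8] .#... => .  t=5,i=0
  [7] ..### => .  t=0,i=9
  [6] ..##. => .  t=2,i=16
  [5] ..#.# => #  t=0,i=15
  [4] ..#.. => #  t=3,i=12
  [3] ...## => #  t=0,i=8
  [2] ...#. => .  t=3,i=11
  [1] ....# => .  t=0,i=7
  [0] ..... => #  t=0,i=6
  bits 11000111011011000010001000111001 = 3345752633

3345752633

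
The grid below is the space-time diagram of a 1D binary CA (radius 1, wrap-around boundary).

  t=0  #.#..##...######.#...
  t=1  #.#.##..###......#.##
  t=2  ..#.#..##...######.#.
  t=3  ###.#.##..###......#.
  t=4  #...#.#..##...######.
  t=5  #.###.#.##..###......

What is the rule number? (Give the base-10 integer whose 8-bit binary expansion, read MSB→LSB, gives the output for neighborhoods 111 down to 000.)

  [7] ### => .  t=0,i=11
  [6] ##. => .  t=0,i=6
  [5] #.# => .  t=0,i=1
  [4] #.. => .  t=0,i=3
  [3] .## => #  t=0,i=5
  [2] .#. => #  t=0,i=0
  [1] ..# => #  t=0,i=4
  [0] ... => #  t=0,i=8
  bits 00001111 = 15

15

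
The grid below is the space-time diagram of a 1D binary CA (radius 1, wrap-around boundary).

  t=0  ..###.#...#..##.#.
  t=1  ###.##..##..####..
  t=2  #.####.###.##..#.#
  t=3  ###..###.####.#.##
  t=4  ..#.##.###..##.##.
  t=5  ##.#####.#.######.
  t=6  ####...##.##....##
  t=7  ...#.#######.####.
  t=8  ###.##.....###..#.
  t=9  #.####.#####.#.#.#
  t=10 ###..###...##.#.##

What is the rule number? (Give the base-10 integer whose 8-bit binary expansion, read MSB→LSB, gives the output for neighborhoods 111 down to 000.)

107

  ### -> .   bit 7 = 0  t=0,i=3
  ##. -> #   bit 6 = 1  t=0,i=4
  #.# -> #   bit 5 = 1  t=0,i=5
  #.. -> .   bit 4 = 0  t=0,i=7
  .## -> #   bit 3 = 1  t=0,i=2
  .#. -> .   bit 2 = 0  t=0,i=6
  ..# -> #   bit 1 = 1  t=0,i=1
  ... -> #   bit 0 = 1  t=0,i=0
  bits 01101011 = 107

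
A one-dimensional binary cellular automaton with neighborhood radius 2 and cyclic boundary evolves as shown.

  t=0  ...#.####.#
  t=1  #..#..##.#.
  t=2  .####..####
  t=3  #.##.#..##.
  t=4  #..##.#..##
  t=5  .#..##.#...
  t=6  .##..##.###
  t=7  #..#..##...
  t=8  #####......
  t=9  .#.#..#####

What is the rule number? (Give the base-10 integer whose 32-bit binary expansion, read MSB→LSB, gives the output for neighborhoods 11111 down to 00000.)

1311090491

  #####|.  b31=0 t=8,i=2
  ####.|#  b30=1 t=0,i=7
  ###.#|.  b29=0 t=0,i=8
  ###..|.  b28=0 t=2,i=4
  ##.##|#  b27=1 t=2,i=0
  ##.#.|#  b26=1 t=0,i=9
  ##..#|#  b25=1 t=2,i=5
  ##...|.  b24=0 t=7,i=8
  #.###|.  b23=0 t=0,i=5
  #.##.|.  b22=0 t=3,i=2
  #.#.#|#  b21=1 t=1,i=9
  #.#..|.  b20=0 t=0,i=10
  #..##|.  b19=0 t=1,i=5
  #..#.|#  b18=1 t=1,i=2
  #...#|.  b17=0 t=0,i=1
  #....|#  b16=1 t=5,i=9
  .####|#  b15=1 t=0,i=6
  .###.|.  b14=0 t=4,i=10
  .##.#|#  b13=1 t=1,i=7
  .##..|.  b12=0 t=6,i=2
  .#.##|.  b11=0 t=0,i=4
  .#.#.|#  b10=1 t=1,i=10
  .#..#|#  b9=1 t=1,i=1
  .#...|#  b8=1 t=0,i=0
  ..###|.  b7=0 t=2,i=7
  ..##.|.  b6=0 t=1,i=6
  ..#.#|#  b5=1 t=0,i=3
  ..#..|#  b4=1 t=1,i=3
  ...##|#  b3=1 t=8,i=10
  ...#.|.  b2=0 t=0,i=2
  ....#|#  b1=1 t=5,i=10
  .....|#  b0=1 t=8,i=7
  bits 01001110001001011010011100111011 = 1311090491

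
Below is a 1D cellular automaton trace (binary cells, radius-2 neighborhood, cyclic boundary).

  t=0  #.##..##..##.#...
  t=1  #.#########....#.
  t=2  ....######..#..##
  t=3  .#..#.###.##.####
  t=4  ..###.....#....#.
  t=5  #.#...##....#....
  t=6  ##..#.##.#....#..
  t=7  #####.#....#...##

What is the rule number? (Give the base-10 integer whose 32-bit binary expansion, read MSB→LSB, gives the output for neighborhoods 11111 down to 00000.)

3259963105

  #####|#  b31=1 t=1,i=4
  ####.|#  b30=1 t=1,i=9
  ###.#|.  b29=0 t=3,i=8
  ###..|.  b28=0 t=1,i=10
  ##.##|.  b27=0 t=3,i=9
  ##.#.|.  b26=0 t=0,i=12
  ##..#|#  b25=1 t=0,i=4
  ##...|.  b24=0 t=1,i=11
  #.###|.  b23=0 t=1,i=2
  #.##.|#  b22=1 t=0,i=2
  #.#.#|.  b21=0 t=1,i=0
  #.#..|.  b20=0 t=0,i=13
  #..##|#  b19=1 t=0,i=5
  #..#.|#  b18=1 t=2,i=11
  #...#|#  b17=1 t=0,i=15
  #....|#  b16=1 t=1,i=12
  .####|.  b15=0 t=1,i=3
  .###.|.  b14=0 t=3,i=7
  .##.#|.  b13=0 t=0,i=11
  .##..|#  b12=1 t=0,i=3
  .#.##|.  b11=0 t=0,i=1
  .#.#.|#  b10=1 t=1,i=16
  .#..#|#  b9=1 t=2,i=13
  .#...|.  b8=0 t=0,i=14
  ..###|#  b7=1 t=2,i=4
  ..##.|#  b6=1 t=0,i=6
  ..#.#|#  b5=1 t=0,i=0
  ..#..|.  b4=0 t=2,i=12
  ...##|.  b3=0 t=2,i=3
  ...#.|.  b2=0 t=0,i=16
  ....#|.  b1=0 t=1,i=13
  .....|#  b0=1 t=4,i=7
  bits 11000010010011110001011011100001 = 3259963105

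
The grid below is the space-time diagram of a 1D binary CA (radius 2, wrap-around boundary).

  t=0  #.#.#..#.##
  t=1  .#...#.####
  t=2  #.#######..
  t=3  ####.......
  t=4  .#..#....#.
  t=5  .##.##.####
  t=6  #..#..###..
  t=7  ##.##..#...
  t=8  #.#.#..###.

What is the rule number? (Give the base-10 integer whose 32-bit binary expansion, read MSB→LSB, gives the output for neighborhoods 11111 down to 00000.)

  #####|.  b31=0 t=2,i=4
  ####.|.  b30=0 t=1,i=9
  ###.#|.  b29=0 t=0,i=0
  ###..|.  b28=0 t=2,i=8
  ##.##|#  b27=1 t=5,i=0
  ##.#.|#  b26=1 t=0,i=1
  ##..#|.  b25=0 t=2,i=9
  ##...|#  b24=1 t=3,i=4
  #.###|#  b23=1 t=0,i=9
  #.##.|.  b22=0 t=5,i=1
  #.#.#|.  b21=0 t=0,i=2
  #.#..|.  b20=0 t=0,i=4
  #..##|.  b19=0 t=6,i=5
  #..#.|.  b18=0 t=0,i=6
  #...#|#  b17=1 t=1,i=3
  #....|.  b16=0 t=3,i=5
  .####|#  b15=1 t=1,i=8
  .###.|#  b14=1 t=0,i=10
  .##.#|.  b13=0 t=5,i=2
  .##..|#  b12=1 t=7,i=4
  .#.##|#  b11=1 t=0,i=8
  .#.#.|.  b10=0 t=0,i=3
  .#..#|#  b9=1 t=0,i=5
  .#...|#  b8=1 t=1,i=2
  ..###|.  b7=0 t=3,i=0
  ..##.|#  b6=1 t=7,i=0
  ..#.#|#  b5=1 t=0,i=7
  ..#..|#  b4=1 t=4,i=1
  ...##|.  b3=0 t=3,i=10
  ...#.|#  b2=1 t=1,i=4
  ....#|#  b1=1 t=3,i=9
  .....|.  b0=0 t=3,i=6
  bits 00001101100000101101101101110110 = 226679670

226679670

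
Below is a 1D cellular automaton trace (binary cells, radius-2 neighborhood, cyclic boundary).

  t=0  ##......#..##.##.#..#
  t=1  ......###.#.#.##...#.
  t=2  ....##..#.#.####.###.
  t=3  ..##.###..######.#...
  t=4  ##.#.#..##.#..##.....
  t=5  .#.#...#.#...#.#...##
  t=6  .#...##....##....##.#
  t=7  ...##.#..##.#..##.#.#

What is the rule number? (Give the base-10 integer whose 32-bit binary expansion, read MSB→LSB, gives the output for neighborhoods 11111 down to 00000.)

1659811870

  ##### -> .   bit 31 = 0  t=3,i=12
  ####. -> #   bit 30 = 1  t=2,i=14
  ###.# -> #   bit 29 = 1  t=1,i=8
  ###.. -> .   bit 28 = 0  t=0,i=1
  ##.## -> .   bit 27 = 0  t=0,i=13
  ##.#. -> .   bit 26 = 0  t=0,i=16
  ##..# -> #   bit 25 = 1  t=2,i=6
  ##... -> .   bit 24 = 0  t=0,i=2
  #.### -> #   bit 23 = 1  t=2,i=12
  #.##. -> #   bit 22 = 1  t=0,i=14
  #.#.# -> #   bit 21 = 1  t=1,i=10
  #.#.. -> .   bit 20 = 0  t=0,i=17
  #..## -> #   bit 19 = 1  t=0,i=10
  #..#. -> #   bit 18 = 1  t=2,i=7
  #...# -> #   bit 17 = 1  t=1,i=17
  #.... -> .   bit 16 = 0  t=0,i=3
  .#### -> #   bit 15 = 1  t=2,i=13
  .###. -> .   bit 14 = 0  t=0,i=0
  .##.# -> #   bit 13 = 1  t=0,i=12
  .##.. -> #   bit 12 = 1  t=1,i=15
  .#.## -> #   bit 11 = 1  t=1,i=13
  .#.#. -> .   bit 10 = 0  t=1,i=11
  .#..# -> .   bit 9 = 0  t=0,i=9
  .#... -> .   bit 8 = 0  t=1,i=20
  ..### -> .   bit 7 = 0  t=0,i=20
  ..##. -> .   bit 6 = 0  t=0,i=11
  ..#.# -> .   bit 5 = 0  t=2,i=8
  ..#.. -> #   bit 4 = 1  t=0,i=8
  ...## -> #   bit 3 = 1  t=1,i=5
  ...#. -> #   bit 2 = 1  t=0,i=7
  ....# -> #   bit 1 = 1  t=0,i=6
  ..... -> .   bit 0 = 0  t=0,i=4
  bits 01100010111011101011100000011110 = 1659811870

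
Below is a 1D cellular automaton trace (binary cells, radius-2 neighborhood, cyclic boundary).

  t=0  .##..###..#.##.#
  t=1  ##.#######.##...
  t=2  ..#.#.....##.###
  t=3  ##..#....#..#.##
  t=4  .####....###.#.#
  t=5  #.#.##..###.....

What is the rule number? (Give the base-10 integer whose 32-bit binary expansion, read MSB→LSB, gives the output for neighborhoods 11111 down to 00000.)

  ##### -> .   bit 31 = 0  t=1,i=5
  ####. -> .   bit 30 = 0  t=1,i=8
  ###.# -> .   bit 29 = 0  t=1,i=9
  ###.. -> #   bit 28 = 1  t=0,i=7
  ##.## -> #   bit 27 = 1  t=1,i=2
  ##.#. -> .   bit 26 = 0  t=0,i=14
  ##..# -> #   bit 25 = 1  t=0,i=3
  ##... -> #   bit 24 = 1  t=1,i=13
  #.### -> .   bit 23 = 0  t=1,i=3
  #.##. -> #   bit 22 = 1  t=0,i=1
  #.#.# -> .   bit 21 = 0  t=0,i=15
  #.#.. -> #   bit 20 = 1  t=2,i=4
  #..## -> #   bit 19 = 1  t=0,i=4
  #..#. -> #   bit 18 = 1  t=0,i=9
  #...# -> #   bit 17 = 1  t=1,i=14
  #.... -> .   bit 16 = 0  t=2,i=6
  .#### -> #   bit 15 = 1  t=1,i=4
  .###. -> #   bit 14 = 1  t=0,i=6
  .##.# -> .   bit 13 = 0  t=0,i=13
  .##.. -> .   bit 12 = 0  t=0,i=2
  .#.## -> #   bit 11 = 1  t=0,i=0
  .#.#. -> .   bit 10 = 0  t=2,i=3
  .#..# -> #   bit 9 = 1  t=3,i=10
  .#... -> .   bit 8 = 0  t=2,i=5
  ..### -> #   bit 7 = 1  t=0,i=5
  ..##. -> .   bit 6 = 0  t=1,i=0
  ..#.# -> .   bit 5 = 0  t=0,i=10
  ..#.. -> #   bit 4 = 1  t=3,i=4
  ...## -> #   bit 3 = 1  t=1,i=15
  ...#. -> .   bit 2 = 0  t=3,i=8
  ....# -> .   bit 1 = 0  t=2,i=8
  ..... -> .   bit 0 = 0  t=2,i=7
  bits 00011011010111101100101010011000 = 459197080

459197080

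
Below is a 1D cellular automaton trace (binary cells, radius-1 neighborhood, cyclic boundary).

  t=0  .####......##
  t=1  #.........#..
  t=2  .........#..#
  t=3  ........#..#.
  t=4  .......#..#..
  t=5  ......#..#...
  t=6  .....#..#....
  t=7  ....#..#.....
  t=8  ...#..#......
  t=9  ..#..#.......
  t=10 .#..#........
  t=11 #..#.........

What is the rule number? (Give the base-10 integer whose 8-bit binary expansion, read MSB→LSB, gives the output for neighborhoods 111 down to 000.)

  ###|.  b7=0 t=0,i=2
  ##.|.  b6=0 t=0,i=4
  #.#|#  b5=1 t=0,i=0
  #..|.  b4=0 t=0,i=5
  .##|.  b3=0 t=0,i=1
  .#.|.  b2=0 t=1,i=0
  ..#|#  b1=1 t=0,i=10
  ...|.  b0=0 t=0,i=6
  bits 00100010 = 34

34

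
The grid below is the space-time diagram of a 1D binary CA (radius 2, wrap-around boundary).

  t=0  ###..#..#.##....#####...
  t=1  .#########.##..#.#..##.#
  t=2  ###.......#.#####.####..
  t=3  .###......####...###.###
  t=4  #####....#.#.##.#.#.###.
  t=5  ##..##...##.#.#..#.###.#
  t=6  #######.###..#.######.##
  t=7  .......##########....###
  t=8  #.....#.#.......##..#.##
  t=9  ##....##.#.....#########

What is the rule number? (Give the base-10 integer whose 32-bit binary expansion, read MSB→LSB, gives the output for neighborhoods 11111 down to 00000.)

462225272

  [31] ##### => .  t=0,i=18
  [30] ####. => .  t=0,i=19
  [29] ###.# => .  t=1,i=9
  [28] ###.. => #  t=0,i=2
  [27] ##.## => #  t=1,i=10
  [26] ##.#. => .  t=1,i=22
  [25] ##..# => #  t=0,i=3
  [24] ##... => #  t=0,i=12
  [23] #.### => #  t=1,i=1
  [22] #.##. => .  t=0,i=10
  [21] #.#.# => .  t=1,i=23
  [20] #.#.. => .  t=1,i=17
  [19] #..## => #  t=1,i=19
  [18] #..#. => #  t=0,i=4
  [17] #...# => .  t=0,i=22
  [16] #.... => .  t=0,i=13
  [15] .#### => #  t=0,i=17
  [14] .###. => #  t=0,i=1
  [13] .##.# => #  t=1,i=21
  [12] .##.. => #  t=0,i=11
  [11] .#.## => #  t=0,i=9
  [10] .#.#. => #  t=1,i=16
  [9] .#..# => #  t=0,i=6
  [8] .#... => #  t=8,i=9
  [7] ..### => .  t=0,i=0
  [6] ..##. => #  t=1,i=20
  [5] ..#.# => #  t=0,i=8
  [4] ..#.. => #  t=0,i=5
  [3] ...## => #  t=0,i=15
  [2] ...#. => .  t=2,i=9
  [1] ....# => .  t=0,i=14
  [0] ..... => .  t=2,i=5
  bits 00011011100011001111111101111000 = 462225272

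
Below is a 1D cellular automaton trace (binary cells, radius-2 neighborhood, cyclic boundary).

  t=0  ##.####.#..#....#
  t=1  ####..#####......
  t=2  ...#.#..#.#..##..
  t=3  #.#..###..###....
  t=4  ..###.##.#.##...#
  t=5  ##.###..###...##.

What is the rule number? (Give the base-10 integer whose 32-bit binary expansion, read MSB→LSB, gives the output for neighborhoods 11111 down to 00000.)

  ##### -> #   bit 31 = 1  t=1,i=8
  ####. -> .   bit 30 = 0  t=0,i=5
  ###.# -> #   bit 29 = 1  t=0,i=1
  ###.. -> #   bit 28 = 1  t=1,i=3
  ##.## -> #   bit 27 = 1  t=0,i=2
  ##.#. -> #   bit 26 = 1  t=0,i=7
  ##..# -> .   bit 25 = 0  t=1,i=4
  ##... -> .   bit 24 = 0  t=1,i=11
  #.### -> #   bit 23 = 1  t=0,i=3
  #.##. -> .   bit 22 = 0  t=4,i=6
  #.#.# -> #   bit 21 = 1  t=4,i=9
  #.#.. -> #   bit 20 = 1  t=0,i=8
  #..## -> #   bit 19 = 1  t=1,i=5
  #..#. -> #   bit 18 = 1  t=0,i=10
  #...# -> #   bit 17 = 1  t=4,i=14
  #.... -> .   bit 16 = 0  t=0,i=13
  .#### -> .   bit 15 = 0  t=0,i=4
  .###. -> #   bit 14 = 1  t=0,i=0
  .##.# -> .   bit 13 = 0  t=4,i=7
  .##.. -> .   bit 12 = 0  t=2,i=14
  .#.## -> #   bit 11 = 1  t=4,i=10
  .#.#. -> .   bit 10 = 0  t=2,i=4
  .#..# -> #   bit 9 = 1  t=0,i=9
  .#... -> .   bit 8 = 0  t=0,i=12
  ..### -> .   bit 7 = 0  t=0,i=16
  ..##. -> .   bit 6 = 0  t=2,i=13
  ..#.# -> .   bit 5 = 0  t=2,i=3
  ..#.. -> .   bit 4 = 0  t=0,i=11
  ...## -> .   bit 3 = 0  t=0,i=15
  ...#. -> #   bit 2 = 1  t=2,i=2
  ....# -> .   bit 1 = 0  t=0,i=14
  ..... -> #   bit 0 = 1  t=1,i=13
  bits 10111100101111100100101000000101 = 3166587397

3166587397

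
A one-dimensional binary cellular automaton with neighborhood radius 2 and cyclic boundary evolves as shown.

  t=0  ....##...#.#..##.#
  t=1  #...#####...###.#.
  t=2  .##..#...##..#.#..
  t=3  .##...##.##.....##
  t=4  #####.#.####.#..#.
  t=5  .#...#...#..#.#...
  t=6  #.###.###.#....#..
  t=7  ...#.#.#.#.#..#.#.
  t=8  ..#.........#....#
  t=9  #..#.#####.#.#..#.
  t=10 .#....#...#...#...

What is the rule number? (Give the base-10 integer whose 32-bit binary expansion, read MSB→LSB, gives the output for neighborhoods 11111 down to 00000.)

223007557

  nb #####: next=.  (t=1,i=6, bit31=0)
  nb ####.: next=.  (t=1,i=7, bit30=0)
  nb ###.#: next=.  (t=1,i=14, bit29=0)
  nb ###..: next=.  (t=1,i=8, bit28=0)
  nb ##.##: next=#  (t=3,i=0, bit27=1)
  nb ##.#.: next=#  (t=0,i=16, bit26=1)
  nb ##..#: next=.  (t=2,i=3, bit25=0)
  nb ##...: next=#  (t=0,i=6, bit24=1)
  nb #.###: next=.  (t=4,i=0, bit23=0)
  nb #.##.: next=#  (t=3,i=1, bit22=1)
  nb #.#.#: next=.  (t=1,i=16, bit21=0)
  nb #.#..: next=.  (t=0,i=11, bit20=0)
  nb #..##: next=#  (t=0,i=13, bit19=1)
  nb #..#.: next=.  (t=2,i=4, bit18=0)
  nb #...#: next=#  (t=0,i=7, bit17=1)
  nb #....: next=.  (t=0,i=1, bit16=0)
  nb .####: next=#  (t=1,i=5, bit15=1)
  nb .###.: next=#  (t=1,i=13, bit14=1)
  nb .##.#: next=.  (t=0,i=15, bit13=0)
  nb .##..: next=#  (t=0,i=5, bit12=1)
  nb .#.##: next=.  (t=4,i=7, bit11=0)
  nb .#.#.: next=.  (t=0,i=10, bit10=0)
  nb .#..#: next=#  (t=0,i=12, bit9=1)
  nb .#...: next=#  (t=0,i=0, bit8=1)
  nb ..###: next=.  (t=1,i=4, bit7=0)
  nb ..##.: next=#  (t=0,i=4, bit6=1)
  nb ..#.#: next=.  (t=0,i=9, bit5=0)
  nb ..#..: next=.  (t=2,i=5, bit4=0)
  nb ...##: next=.  (t=0,i=3, bit3=0)
  nb ...#.: next=#  (t=0,i=8, bit2=1)
  nb ....#: next=.  (t=0,i=2, bit1=0)
  nb .....: next=#  (t=3,i=13, bit0=1)
  bits 00001101010010101101001101000101 = 223007557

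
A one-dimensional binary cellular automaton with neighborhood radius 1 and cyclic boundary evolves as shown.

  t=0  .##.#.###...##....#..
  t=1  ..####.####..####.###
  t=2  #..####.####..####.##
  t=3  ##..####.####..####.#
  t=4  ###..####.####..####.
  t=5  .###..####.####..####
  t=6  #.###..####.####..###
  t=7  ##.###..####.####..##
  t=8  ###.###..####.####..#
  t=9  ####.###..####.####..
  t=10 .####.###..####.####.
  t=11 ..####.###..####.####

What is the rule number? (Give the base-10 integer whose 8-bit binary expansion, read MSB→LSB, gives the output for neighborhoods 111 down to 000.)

  ###|#  b7=1 t=0,i=7
  ##.|#  b6=1 t=0,i=2
  #.#|#  b5=1 t=0,i=3
  #..|#  b4=1 t=0,i=9
  .##|.  b3=0 t=0,i=1
  .#.|#  b2=1 t=0,i=4
  ..#|.  b1=0 t=0,i=0
  ...|#  b0=1 t=0,i=10
  bits 11110101 = 245

245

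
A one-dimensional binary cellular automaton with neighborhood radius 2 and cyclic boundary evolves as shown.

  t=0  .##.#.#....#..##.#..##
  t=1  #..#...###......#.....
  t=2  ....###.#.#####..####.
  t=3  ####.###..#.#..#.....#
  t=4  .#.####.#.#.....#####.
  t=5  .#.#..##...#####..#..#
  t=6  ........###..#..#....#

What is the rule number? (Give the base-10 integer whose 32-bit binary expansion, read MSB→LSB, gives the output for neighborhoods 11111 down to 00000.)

  nb #####: next=#  (t=2,i=12, bit31=1)
  nb ####.: next=.  (t=2,i=13, bit30=0)
  nb ###.#: next=#  (t=2,i=6, bit29=1)
  nb ###..: next=.  (t=1,i=9, bit28=0)
  nb ##.##: next=#  (t=0,i=0, bit27=1)
  nb ##.#.: next=#  (t=0,i=3, bit26=1)
  nb ##..#: next=#  (t=2,i=15, bit25=1)
  nb ##...: next=#  (t=1,i=10, bit24=1)
  nb #.###: next=#  (t=2,i=10, bit23=1)
  nb #.##.: next=.  (t=0,i=1, bit22=0)
  nb #.#.#: next=.  (t=0,i=4, bit21=0)
  nb #.#..: next=.  (t=0,i=6, bit20=0)
  nb #..##: next=.  (t=0,i=13, bit19=0)
  nb #..#.: next=.  (t=1,i=2, bit18=0)
  nb #...#: next=#  (t=1,i=5, bit17=1)
  nb #....: next=#  (t=0,i=8, bit16=1)
  nb .####: next=.  (t=2,i=11, bit15=0)
  nb .###.: next=#  (t=1,i=8, bit14=1)
  nb .##.#: next=.  (t=0,i=2, bit13=0)
  nb .##..: next=.  (t=5,i=7, bit12=0)
  nb .#.##: next=.  (t=2,i=9, bit11=0)
  nb .#.#.: next=.  (t=0,i=5, bit10=0)
  nb .#..#: next=.  (t=0,i=12, bit9=0)
  nb .#...: next=#  (t=0,i=7, bit8=1)
  nb ..###: next=.  (t=1,i=7, bit7=0)
  nb ..##.: next=.  (t=0,i=14, bit6=0)
  nb ..#.#: next=#  (t=3,i=10, bit5=1)
  nb ..#..: next=.  (t=0,i=11, bit4=0)
  nb ...##: next=#  (t=1,i=6, bit3=1)
  nb ...#.: next=.  (t=0,i=10, bit2=0)
  nb ....#: next=#  (t=0,i=9, bit1=1)
  nb .....: next=#  (t=1,i=12, bit0=1)
  bits 10101111100000110100000100101011 = 2944614699

2944614699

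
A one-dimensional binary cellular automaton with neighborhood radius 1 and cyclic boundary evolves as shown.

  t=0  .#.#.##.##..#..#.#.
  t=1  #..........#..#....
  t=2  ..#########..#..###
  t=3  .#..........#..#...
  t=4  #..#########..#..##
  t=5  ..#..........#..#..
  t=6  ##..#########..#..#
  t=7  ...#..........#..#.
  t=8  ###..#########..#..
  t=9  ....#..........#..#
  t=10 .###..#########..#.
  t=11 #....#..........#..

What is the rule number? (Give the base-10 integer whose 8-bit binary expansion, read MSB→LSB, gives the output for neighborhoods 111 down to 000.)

3

  nb ###: next=.  (t=2,i=3, bit7=0)
  nb ##.: next=.  (t=0,i=6, bit6=0)
  nb #.#: next=.  (t=0,i=2, bit5=0)
  nb #..: next=.  (t=0,i=10, bit4=0)
  nb .##: next=.  (t=0,i=5, bit3=0)
  nb .#.: next=.  (t=0,i=1, bit2=0)
  nb ..#: next=#  (t=0,i=0, bit1=1)
  nb ...: next=#  (t=1,i=2, bit0=1)
  bits 00000011 = 3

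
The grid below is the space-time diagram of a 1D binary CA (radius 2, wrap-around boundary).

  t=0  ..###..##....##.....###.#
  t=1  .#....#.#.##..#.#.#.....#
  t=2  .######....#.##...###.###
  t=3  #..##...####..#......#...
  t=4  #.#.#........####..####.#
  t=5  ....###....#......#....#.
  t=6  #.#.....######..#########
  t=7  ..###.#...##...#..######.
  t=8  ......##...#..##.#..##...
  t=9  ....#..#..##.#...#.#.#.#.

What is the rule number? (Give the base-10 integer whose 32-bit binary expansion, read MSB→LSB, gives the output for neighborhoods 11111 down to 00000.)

2283606326

  [31] ##### => #  t=2,i=3
  [30] ####. => .  t=2,i=5
  [29] ###.# => .  t=0,i=22
  [28] ###.. => .  t=0,i=4
  [27] ##.## => #  t=2,i=0
  [26] ##.#. => .  t=0,i=23
  [25] ##..# => .  t=0,i=5
  [24] ##... => .  t=0,i=9
  [23] #.### => .  t=2,i=1
  [22] #.##. => .  t=1,i=10
  [21] #.#.# => .  t=1,i=8
  [20] #.#.. => #  t=0,i=24
  [19] #..## => #  t=0,i=1
  [18] #..#. => #  t=1,i=13
  [17] #...# => .  t=2,i=16
  [16] #.... => #  t=0,i=10
  [15] .#### => .  t=2,i=2
  [14] .###. => .  t=0,i=3
  [13] .##.# => .  t=4,i=0
  [12] .##.. => #  t=0,i=8
  [11] .#.## => .  t=1,i=9
  [10] .#.#. => .  t=1,i=0
  [9] .#..# => .  t=0,i=0
  [8] .#... => #  t=1,i=2
  [7] ..### => .  t=0,i=2
  [6] ..##. => .  t=0,i=7
  [5] ..#.# => #  t=1,i=6
  [4] ..#.. => #  t=3,i=0
  [3] ...## => .  t=0,i=12
  [2] ...#. => #  t=1,i=5
  [1] ....# => #  t=0,i=11
  [0] ..... => .  t=0,i=17
  bits 10001000000111010001000100110110 = 2283606326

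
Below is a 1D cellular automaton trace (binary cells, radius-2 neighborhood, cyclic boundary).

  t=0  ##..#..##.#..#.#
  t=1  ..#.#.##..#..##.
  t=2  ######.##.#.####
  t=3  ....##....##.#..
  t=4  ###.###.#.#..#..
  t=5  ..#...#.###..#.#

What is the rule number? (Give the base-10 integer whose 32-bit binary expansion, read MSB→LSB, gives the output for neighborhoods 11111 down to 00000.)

  ##### -> .   bit 31 = 0  t=2,i=0
  ####. -> #   bit 30 = 1  t=2,i=4
  ###.# -> #   bit 29 = 1  t=2,i=5
  ###.. -> .   bit 28 = 0  t=0,i=1
  ##.## -> .   bit 27 = 0  t=2,i=6
  ##.#. -> .   bit 26 = 0  t=0,i=9
  ##..# -> #   bit 25 = 1  t=0,i=2
  ##... -> #   bit 24 = 1  t=1,i=15
  #.### -> .   bit 23 = 0  t=0,i=15
  #.##. -> .   bit 22 = 0  t=1,i=6
  #.#.# -> #   bit 21 = 1  t=1,i=4
  #.#.. -> #   bit 20 = 1  t=0,i=10
  #..## -> #   bit 19 = 1  t=0,i=6
  #..#. -> .   bit 18 = 0  t=0,i=3
  #...# -> #   bit 17 = 1  t=1,i=0
  #.... -> .   bit 16 = 0  t=3,i=7
  .#### -> #   bit 15 = 1  t=2,i=13
  .###. -> .   bit 14 = 0  t=0,i=0
  .##.# -> .   bit 13 = 0  t=0,i=8
  .##.. -> #   bit 12 = 1  t=1,i=7
  .#.## -> #   bit 11 = 1  t=0,i=14
  .#.#. -> #   bit 10 = 1  t=1,i=3
  .#..# -> .   bit 9 = 0  t=0,i=5
  .#... -> .   bit 8 = 0  t=3,i=14
  ..### -> .   bit 7 = 0  t=4,i=0
  ..##. -> #   bit 6 = 1  t=0,i=7
  ..#.# -> #   bit 5 = 1  t=0,i=13
  ..#.. -> #   bit 4 = 1  t=0,i=4
  ...## -> .   bit 3 = 0  t=3,i=3
  ...#. -> #   bit 2 = 1  t=1,i=1
  ....# -> #   bit 1 = 1  t=3,i=2
  ..... -> #   bit 0 = 1  t=3,i=0
  bits 01100011001110101001110001110111 = 1664785527

1664785527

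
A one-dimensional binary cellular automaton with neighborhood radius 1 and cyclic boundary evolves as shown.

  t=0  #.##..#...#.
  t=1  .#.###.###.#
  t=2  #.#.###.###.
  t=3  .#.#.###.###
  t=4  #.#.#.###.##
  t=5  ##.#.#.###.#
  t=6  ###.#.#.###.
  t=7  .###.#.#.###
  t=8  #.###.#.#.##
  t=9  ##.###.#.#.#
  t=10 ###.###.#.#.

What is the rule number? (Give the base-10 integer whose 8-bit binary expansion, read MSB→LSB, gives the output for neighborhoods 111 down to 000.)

243

  nb ###: next=#  (t=1,i=4, bit7=1)
  nb ##.: next=#  (t=0,i=3, bit6=1)
  nb #.#: next=#  (t=0,i=1, bit5=1)
  nb #..: next=#  (t=0,i=4, bit4=1)
  nb .##: next=.  (t=0,i=2, bit3=0)
  nb .#.: next=.  (t=0,i=0, bit2=0)
  nb ..#: next=#  (t=0,i=5, bit1=1)
  nb ...: next=#  (t=0,i=8, bit0=1)
  bits 11110011 = 243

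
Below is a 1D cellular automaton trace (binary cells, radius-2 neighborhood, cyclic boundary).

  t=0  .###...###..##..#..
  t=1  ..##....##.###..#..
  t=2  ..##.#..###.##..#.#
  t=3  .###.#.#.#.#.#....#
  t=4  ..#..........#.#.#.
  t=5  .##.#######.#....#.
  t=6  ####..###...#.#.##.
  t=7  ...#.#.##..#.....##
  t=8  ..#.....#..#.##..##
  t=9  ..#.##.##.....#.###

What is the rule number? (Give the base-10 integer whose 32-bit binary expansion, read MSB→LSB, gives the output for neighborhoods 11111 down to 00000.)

2551803989

  [31] ##### => #  t=5,i=6
  [30] ####. => .  t=5,i=9
  [29] ###.# => .  t=2,i=10
  [28] ###.. => #  t=0,i=3
  [27] ##.## => #  t=1,i=10
  [26] ##.#. => .  t=2,i=4
  [25] ##..# => .  t=0,i=10
  [24] ##... => .  t=0,i=4
  [23] #.### => .  t=1,i=11
  [22] #.##. => .  t=2,i=12
  [21] #.#.# => .  t=3,i=5
  [20] #.#.. => #  t=2,i=5
  [19] #..## => #  t=0,i=11
  [18] #..#. => .  t=0,i=15
  [17] #...# => .  t=0,i=5
  [16] #.... => #  t=1,i=5
  [15] .#### => .  t=5,i=5
  [14] .###. => #  t=0,i=2
  [13] .##.# => #  t=1,i=9
  [12] .##.. => #  t=0,i=13
  [11] .#.## => .  t=3,i=0
  [10] .#.#. => .  t=2,i=17
  [9] .#..# => .  t=2,i=0
  [8] .#... => .  t=0,i=17
  [7] ..### => .  t=0,i=1
  [6] ..##. => #  t=0,i=12
  [5] ..#.# => .  t=2,i=16
  [4] ..#.. => #  t=0,i=16
  [3] ...## => .  t=0,i=0
  [2] ...#. => #  t=3,i=17
  [1] ....# => .  t=1,i=0
  [0] ..... => #  t=4,i=5
  bits 10011000000110010111000001010101 = 2551803989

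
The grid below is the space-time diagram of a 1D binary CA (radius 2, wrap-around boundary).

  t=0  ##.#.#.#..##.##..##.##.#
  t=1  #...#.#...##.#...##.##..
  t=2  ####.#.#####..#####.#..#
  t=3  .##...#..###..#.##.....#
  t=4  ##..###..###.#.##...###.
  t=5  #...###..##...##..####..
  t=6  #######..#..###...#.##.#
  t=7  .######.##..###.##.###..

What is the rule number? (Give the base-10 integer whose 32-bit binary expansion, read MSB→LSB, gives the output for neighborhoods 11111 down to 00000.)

3494276575

  [31] ##### => #  t=2,i=1
  [30] ####. => #  t=2,i=2
  [29] ###.# => .  t=0,i=1
  [28] ###.. => #  t=2,i=11
  [27] ##.## => .  t=0,i=12
  [26] ##.#. => .  t=0,i=2
  [25] ##..# => .  t=0,i=15
  [24] ##... => .  t=3,i=3
  [23] #.### => .  t=0,i=23
  [22] #.##. => #  t=0,i=13
  [21] #.#.# => .  t=0,i=3
  [20] #.#.. => .  t=0,i=7
  [19] #..## => .  t=0,i=9
  [18] #..#. => #  t=1,i=23
  [17] #...# => #  t=1,i=2
  [16] #.... => .  t=3,i=19
  [15] .#### => .  t=2,i=0
  [14] .###. => #  t=0,i=0
  [13] .##.# => #  t=0,i=11
  [12] .##.. => .  t=0,i=14
  [11] .#.## => #  t=2,i=6
  [10] .#.#. => #  t=0,i=4
  [9] .#..# => .  t=0,i=8
  [8] .#... => #  t=1,i=1
  [7] ..### => #  t=2,i=14
  [6] ..##. => #  t=0,i=10
  [5] ..#.# => .  t=1,i=4
  [4] ..#.. => #  t=1,i=0
  [3] ...## => #  t=1,i=9
  [2] ...#. => #  t=1,i=3
  [1] ....# => #  t=3,i=21
  [0] ..... => #  t=3,i=20
  bits 11010000010001100110110111011111 = 3494276575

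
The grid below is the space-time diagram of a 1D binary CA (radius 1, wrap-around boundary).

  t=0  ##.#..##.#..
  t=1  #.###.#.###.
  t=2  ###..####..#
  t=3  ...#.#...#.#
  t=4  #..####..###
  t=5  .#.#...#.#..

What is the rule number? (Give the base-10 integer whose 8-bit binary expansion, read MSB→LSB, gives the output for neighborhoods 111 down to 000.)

  nb ###: next=.  (t=1,i=3, bit7=0)
  nb ##.: next=.  (t=0,i=1, bit6=0)
  nb #.#: next=#  (t=0,i=2, bit5=1)
  nb #..: next=#  (t=0,i=4, bit4=1)
  nb .##: next=#  (t=0,i=0, bit3=1)
  nb .#.: next=#  (t=0,i=3, bit2=1)
  nb ..#: next=.  (t=0,i=5, bit1=0)
  nb ...: next=.  (t=3,i=1, bit0=0)
  bits 00111100 = 60

60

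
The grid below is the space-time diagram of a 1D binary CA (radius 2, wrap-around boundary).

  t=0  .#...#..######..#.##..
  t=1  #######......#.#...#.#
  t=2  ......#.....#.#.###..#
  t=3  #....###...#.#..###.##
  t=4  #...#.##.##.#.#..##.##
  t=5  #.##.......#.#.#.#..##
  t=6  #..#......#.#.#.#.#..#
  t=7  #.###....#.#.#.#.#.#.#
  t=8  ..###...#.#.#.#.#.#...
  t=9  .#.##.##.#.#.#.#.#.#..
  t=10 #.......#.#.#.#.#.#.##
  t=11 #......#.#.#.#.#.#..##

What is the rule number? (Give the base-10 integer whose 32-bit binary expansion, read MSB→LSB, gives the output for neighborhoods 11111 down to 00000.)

881219420

  [31] ##### => .  t=0,i=10
  [30] ####. => .  t=0,i=12
  [29] ###.# => #  t=3,i=18
  [28] ###.. => #  t=0,i=13
  [27] ##.## => .  t=3,i=19
  [26] ##.#. => #  t=4,i=11
  [25] ##..# => .  t=0,i=14
  [24] ##... => .  t=0,i=20
  [23] #.### => #  t=1,i=21
  [22] #.##. => .  t=0,i=18
  [21] #.#.# => .  t=2,i=14
  [20] #.#.. => .  t=1,i=15
  [19] #..## => .  t=0,i=7
  [18] #..#. => #  t=0,i=15
  [17] #...# => #  t=0,i=3
  [16] #.... => .  t=1,i=8
  [15] .#### => .  t=0,i=9
  [14] .###. => #  t=2,i=17
  [13] .##.# => .  t=4,i=7
  [12] .##.. => #  t=0,i=19
  [11] .#.## => .  t=0,i=17
  [10] .#.#. => #  t=1,i=14
  [9] .#..# => #  t=0,i=6
  [8] .#... => #  t=0,i=2
  [7] ..### => .  t=0,i=8
  [6] ..##. => #  t=4,i=17
  [5] ..#.# => .  t=0,i=16
  [4] ..#.. => #  t=0,i=1
  [3] ...## => #  t=3,i=4
  [2] ...#. => #  t=0,i=0
  [1] ....# => .  t=1,i=11
  [0] ..... => .  t=1,i=9
  bits 00110100100001100101011101011100 = 881219420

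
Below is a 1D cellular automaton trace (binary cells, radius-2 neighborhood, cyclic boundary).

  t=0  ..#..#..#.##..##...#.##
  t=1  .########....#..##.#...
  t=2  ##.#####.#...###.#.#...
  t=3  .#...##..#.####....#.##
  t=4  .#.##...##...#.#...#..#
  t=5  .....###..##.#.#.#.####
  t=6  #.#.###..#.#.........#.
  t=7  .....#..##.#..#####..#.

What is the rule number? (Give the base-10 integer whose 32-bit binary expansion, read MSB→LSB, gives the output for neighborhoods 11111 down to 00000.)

3239994041

  nb #####: next=#  (t=1,i=3, bit31=1)
  nb ####.: next=#  (t=1,i=7, bit30=1)
  nb ###.#: next=.  (t=2,i=7, bit29=0)
  nb ###..: next=.  (t=1,i=8, bit28=0)
  nb ##.##: next=.  (t=2,i=2, bit27=0)
  nb ##.#.: next=.  (t=1,i=18, bit26=0)
  nb ##..#: next=.  (t=0,i=0, bit25=0)
  nb ##...: next=#  (t=0,i=16, bit24=1)
  nb #.###: next=.  (t=2,i=3, bit23=0)
  nb #.##.: next=.  (t=0,i=10, bit22=0)
  nb #.#.#: next=.  (t=2,i=17, bit21=0)
  nb #.#..: next=#  (t=1,i=19, bit20=1)
  nb #..##: next=#  (t=0,i=13, bit19=1)
  nb #..#.: next=#  (t=0,i=1, bit18=1)
  nb #...#: next=#  (t=0,i=17, bit17=1)
  nb #....: next=.  (t=1,i=10, bit16=0)
  nb .####: next=.  (t=1,i=2, bit15=0)
  nb .###.: next=#  (t=2,i=14, bit14=1)
  nb .##.#: next=#  (t=1,i=17, bit13=1)
  nb .##..: next=.  (t=0,i=11, bit12=0)
  nb .#.##: next=.  (t=0,i=9, bit11=0)
  nb .#.#.: next=.  (t=2,i=18, bit10=0)
  nb .#..#: next=#  (t=0,i=3, bit9=1)
  nb .#...: next=.  (t=1,i=20, bit8=0)
  nb ..###: next=#  (t=1,i=1, bit7=1)
  nb ..##.: next=.  (t=0,i=14, bit6=0)
  nb ..#.#: next=#  (t=0,i=8, bit5=1)
  nb ..#..: next=#  (t=0,i=2, bit4=1)
  nb ...##: next=#  (t=1,i=0, bit3=1)
  nb ...#.: next=.  (t=0,i=18, bit2=0)
  nb ....#: next=.  (t=1,i=11, bit1=0)
  nb .....: next=#  (t=5,i=2, bit0=1)
  bits 11000001000111100110001010111001 = 3239994041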